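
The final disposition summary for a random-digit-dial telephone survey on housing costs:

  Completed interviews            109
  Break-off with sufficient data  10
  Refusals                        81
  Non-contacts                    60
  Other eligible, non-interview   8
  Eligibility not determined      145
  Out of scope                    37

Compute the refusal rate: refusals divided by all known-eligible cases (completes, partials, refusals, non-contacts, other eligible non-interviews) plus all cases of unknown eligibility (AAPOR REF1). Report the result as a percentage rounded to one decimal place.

19.6%

Top → 81
Base → 109 + 10 + 81 + 60 + 8 + 145 = 413
REF1 = 81 / 413 = 0.1961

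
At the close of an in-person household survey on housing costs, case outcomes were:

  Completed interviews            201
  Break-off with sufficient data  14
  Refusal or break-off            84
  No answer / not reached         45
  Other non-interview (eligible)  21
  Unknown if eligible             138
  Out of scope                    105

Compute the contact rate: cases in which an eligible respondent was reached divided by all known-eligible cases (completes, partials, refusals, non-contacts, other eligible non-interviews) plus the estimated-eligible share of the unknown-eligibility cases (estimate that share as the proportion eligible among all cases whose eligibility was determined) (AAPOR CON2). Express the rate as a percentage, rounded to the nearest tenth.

Top = 201 + 14 + 84 + 21 = 320
Determined eligible = 201 + 14 + 84 + 45 + 21 = 365
e = 365 / (365 + 105) = 365 / 470 = 0.7766
e × U = 0.7766 × 138 = 107.17
Denom = 365 + 107.17 = 472.17
CON2 = 320 / 472.17 = 0.6777

67.8%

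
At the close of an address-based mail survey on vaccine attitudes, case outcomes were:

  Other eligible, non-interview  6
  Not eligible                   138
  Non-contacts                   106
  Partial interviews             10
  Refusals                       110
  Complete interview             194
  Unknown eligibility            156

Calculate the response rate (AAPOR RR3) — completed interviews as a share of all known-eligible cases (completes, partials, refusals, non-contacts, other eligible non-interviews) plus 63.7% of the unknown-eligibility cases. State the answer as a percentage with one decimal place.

Num → 194
Determined eligible → 194 + 10 + 110 + 106 + 6 = 426
Estimated eligible among unknowns → 0.6370 × 156 = 99.37
Denom → 426 + 99.37 = 525.37
RR3 = 194 / 525.37 = 0.3693

36.9%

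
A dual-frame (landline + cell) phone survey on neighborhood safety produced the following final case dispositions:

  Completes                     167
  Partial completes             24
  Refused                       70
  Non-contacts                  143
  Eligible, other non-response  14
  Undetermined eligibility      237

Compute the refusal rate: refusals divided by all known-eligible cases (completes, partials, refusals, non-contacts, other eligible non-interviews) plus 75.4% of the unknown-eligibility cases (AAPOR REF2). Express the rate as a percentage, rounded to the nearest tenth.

Num → 70
Known eligible → 167 + 24 + 70 + 143 + 14 = 418
Estimated eligible among unknowns → 0.7540 × 237 = 178.70
Denominator → 418 + 178.70 = 596.70
REF2 = 70 / 596.70 = 0.1173

11.7%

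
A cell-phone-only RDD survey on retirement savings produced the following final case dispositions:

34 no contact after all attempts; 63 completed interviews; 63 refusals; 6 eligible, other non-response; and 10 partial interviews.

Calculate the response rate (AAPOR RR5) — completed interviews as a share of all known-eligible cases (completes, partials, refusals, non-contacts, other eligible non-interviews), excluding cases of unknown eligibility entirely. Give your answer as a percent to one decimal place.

35.8%

Top: 63
Base: 63 + 10 + 63 + 34 + 6 = 176
RR5 = 63 / 176 = 0.3580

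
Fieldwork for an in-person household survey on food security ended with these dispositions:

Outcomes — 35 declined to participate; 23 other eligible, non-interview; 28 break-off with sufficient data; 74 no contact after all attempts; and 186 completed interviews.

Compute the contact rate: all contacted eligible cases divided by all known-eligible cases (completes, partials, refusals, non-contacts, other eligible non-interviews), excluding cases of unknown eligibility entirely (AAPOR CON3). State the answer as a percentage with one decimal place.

78.6%

Top = 186 + 28 + 35 + 23 = 272
Denominator = 186 + 28 + 35 + 74 + 23 = 346
CON3 = 272 / 346 = 0.7861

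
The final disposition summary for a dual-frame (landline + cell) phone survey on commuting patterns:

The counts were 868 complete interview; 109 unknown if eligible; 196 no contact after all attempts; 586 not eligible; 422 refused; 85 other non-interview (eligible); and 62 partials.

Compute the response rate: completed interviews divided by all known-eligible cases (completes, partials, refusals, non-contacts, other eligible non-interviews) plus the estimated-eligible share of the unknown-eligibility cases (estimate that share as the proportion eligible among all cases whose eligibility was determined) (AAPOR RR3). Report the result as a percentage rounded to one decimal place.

50.7%

Numerator = 868
Determined eligible = 868 + 62 + 422 + 196 + 85 = 1633
e = 1633 / (1633 + 586) = 1633 / 2219 = 0.7359
Eligible share of unknowns = 0.7359 × 109 = 80.21
Denominator = 1633 + 80.21 = 1713.21
RR3 = 868 / 1713.21 = 0.5067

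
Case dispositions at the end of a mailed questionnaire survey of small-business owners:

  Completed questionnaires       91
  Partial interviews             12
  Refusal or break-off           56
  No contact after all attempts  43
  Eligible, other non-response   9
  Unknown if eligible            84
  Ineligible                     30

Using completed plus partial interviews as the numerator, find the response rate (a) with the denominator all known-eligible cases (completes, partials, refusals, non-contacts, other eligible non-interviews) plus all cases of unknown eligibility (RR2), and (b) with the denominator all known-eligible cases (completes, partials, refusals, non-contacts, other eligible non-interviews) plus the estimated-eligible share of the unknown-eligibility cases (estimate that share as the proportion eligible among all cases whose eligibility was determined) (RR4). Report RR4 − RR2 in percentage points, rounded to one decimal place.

1.3

Top → 91 + 12 = 103
Denom → 91 + 12 + 56 + 43 + 9 + 84 = 295
RR2 = 103 / 295 = 0.3492
Known eligible → 91 + 12 + 56 + 43 + 9 = 211
e = 211 / (211 + 30) = 211 / 241 = 0.8755
e × U → 0.8755 × 84 = 73.54
Denom → 211 + 73.54 = 284.54
RR4 = 103 / 284.54 = 0.3620
Difference = 36.20 − 34.92 = 1.28 percentage points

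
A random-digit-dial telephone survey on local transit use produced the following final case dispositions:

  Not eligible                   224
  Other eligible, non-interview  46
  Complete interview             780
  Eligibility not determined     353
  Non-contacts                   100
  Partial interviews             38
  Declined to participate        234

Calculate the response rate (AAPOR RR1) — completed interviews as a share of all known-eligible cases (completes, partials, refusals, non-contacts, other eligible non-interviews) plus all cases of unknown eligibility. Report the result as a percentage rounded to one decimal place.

50.3%

Num → 780
Denom → 780 + 38 + 234 + 100 + 46 + 353 = 1551
RR1 = 780 / 1551 = 0.5029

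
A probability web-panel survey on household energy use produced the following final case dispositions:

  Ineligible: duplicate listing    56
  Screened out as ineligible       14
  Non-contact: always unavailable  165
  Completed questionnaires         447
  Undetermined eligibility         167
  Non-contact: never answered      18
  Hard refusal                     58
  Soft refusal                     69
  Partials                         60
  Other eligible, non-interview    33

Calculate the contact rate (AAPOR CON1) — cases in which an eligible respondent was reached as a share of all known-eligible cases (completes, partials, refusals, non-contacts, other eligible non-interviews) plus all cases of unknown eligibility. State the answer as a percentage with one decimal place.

Refused = 58 + 69 = 127
No answer / not reached = 18 + 165 = 183
Ineligible = 14 + 56 = 70
Num → 447 + 60 + 127 + 33 = 667
Base → 447 + 60 + 127 + 183 + 33 + 167 = 1017
CON1 = 667 / 1017 = 0.6559

65.6%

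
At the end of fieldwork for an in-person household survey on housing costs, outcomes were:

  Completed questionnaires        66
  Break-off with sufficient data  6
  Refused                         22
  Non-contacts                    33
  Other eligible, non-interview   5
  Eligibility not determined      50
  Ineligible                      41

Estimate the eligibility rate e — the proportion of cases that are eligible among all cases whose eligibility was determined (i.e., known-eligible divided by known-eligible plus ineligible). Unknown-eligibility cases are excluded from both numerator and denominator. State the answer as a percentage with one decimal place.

Known eligible = 66 + 6 + 22 + 33 + 5 = 132
e = 132 / (132 + 41) = 132 / 173 = 0.7630

76.3%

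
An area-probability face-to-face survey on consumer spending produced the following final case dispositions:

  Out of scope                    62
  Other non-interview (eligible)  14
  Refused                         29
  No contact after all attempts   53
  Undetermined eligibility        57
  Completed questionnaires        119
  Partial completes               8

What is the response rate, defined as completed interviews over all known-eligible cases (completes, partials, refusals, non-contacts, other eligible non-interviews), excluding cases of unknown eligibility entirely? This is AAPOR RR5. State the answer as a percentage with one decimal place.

53.4%

Numerator = 119
Denominator = 119 + 8 + 29 + 53 + 14 = 223
RR5 = 119 / 223 = 0.5336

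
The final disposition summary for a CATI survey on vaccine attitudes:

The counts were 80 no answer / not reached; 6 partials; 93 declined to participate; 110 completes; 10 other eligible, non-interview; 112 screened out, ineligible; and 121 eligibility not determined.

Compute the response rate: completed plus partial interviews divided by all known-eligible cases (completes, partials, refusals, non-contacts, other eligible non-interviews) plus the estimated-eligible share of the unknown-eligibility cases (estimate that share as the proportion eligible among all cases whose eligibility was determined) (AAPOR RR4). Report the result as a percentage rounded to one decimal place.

30.0%

Numerator → 110 + 6 = 116
Determined eligible → 110 + 6 + 93 + 80 + 10 = 299
e = 299 / (299 + 112) = 299 / 411 = 0.7275
e × U → 0.7275 × 121 = 88.03
Denom → 299 + 88.03 = 387.03
RR4 = 116 / 387.03 = 0.2997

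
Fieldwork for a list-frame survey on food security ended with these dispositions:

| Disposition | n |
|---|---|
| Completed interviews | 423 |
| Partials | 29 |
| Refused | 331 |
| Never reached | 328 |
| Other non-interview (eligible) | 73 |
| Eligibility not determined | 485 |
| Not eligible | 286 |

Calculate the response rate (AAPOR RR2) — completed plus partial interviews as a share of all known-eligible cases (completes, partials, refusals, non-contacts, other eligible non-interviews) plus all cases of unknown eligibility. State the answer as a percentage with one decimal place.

27.1%

Top = 423 + 29 = 452
Base = 423 + 29 + 331 + 328 + 73 + 485 = 1669
RR2 = 452 / 1669 = 0.2708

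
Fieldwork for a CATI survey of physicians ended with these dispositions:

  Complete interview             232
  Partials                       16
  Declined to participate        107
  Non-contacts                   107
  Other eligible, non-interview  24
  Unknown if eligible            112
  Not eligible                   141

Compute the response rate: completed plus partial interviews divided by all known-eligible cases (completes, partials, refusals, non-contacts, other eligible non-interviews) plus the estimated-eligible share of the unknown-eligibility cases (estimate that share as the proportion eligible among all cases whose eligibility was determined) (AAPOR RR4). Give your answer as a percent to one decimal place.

Numerator: 232 + 16 = 248
Eligible (known): 232 + 16 + 107 + 107 + 24 = 486
e = 486 / (486 + 141) = 486 / 627 = 0.7751
e × U: 0.7751 × 112 = 86.81
Denom: 486 + 86.81 = 572.81
RR4 = 248 / 572.81 = 0.4330

43.3%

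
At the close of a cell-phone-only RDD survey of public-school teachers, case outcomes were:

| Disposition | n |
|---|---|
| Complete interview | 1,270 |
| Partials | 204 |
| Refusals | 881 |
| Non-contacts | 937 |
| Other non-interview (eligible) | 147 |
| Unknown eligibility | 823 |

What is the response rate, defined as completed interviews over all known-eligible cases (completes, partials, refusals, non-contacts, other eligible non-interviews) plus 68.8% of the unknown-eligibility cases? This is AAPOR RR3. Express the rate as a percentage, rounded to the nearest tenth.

Num = 1270
Known eligible = 1270 + 204 + 881 + 937 + 147 = 3439
Estimated eligible among unknowns = 0.6880 × 823 = 566.22
Base = 3439 + 566.22 = 4005.22
RR3 = 1270 / 4005.22 = 0.3171

31.7%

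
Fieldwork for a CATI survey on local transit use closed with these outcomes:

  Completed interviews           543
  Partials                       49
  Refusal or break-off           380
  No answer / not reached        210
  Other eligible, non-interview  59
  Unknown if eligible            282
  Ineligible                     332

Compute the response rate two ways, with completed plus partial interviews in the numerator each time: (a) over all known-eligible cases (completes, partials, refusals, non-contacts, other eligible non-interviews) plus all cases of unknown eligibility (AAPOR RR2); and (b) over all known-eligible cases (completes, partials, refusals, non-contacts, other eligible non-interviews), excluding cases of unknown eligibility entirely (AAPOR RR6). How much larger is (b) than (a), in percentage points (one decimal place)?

8.8

Num: 543 + 49 = 592
Denominator: 543 + 49 + 380 + 210 + 59 + 282 = 1523
RR2 = 592 / 1523 = 0.3887
Denominator: 543 + 49 + 380 + 210 + 59 = 1241
RR6 = 592 / 1241 = 0.4770
Difference = 47.70 − 38.87 = 8.83 percentage points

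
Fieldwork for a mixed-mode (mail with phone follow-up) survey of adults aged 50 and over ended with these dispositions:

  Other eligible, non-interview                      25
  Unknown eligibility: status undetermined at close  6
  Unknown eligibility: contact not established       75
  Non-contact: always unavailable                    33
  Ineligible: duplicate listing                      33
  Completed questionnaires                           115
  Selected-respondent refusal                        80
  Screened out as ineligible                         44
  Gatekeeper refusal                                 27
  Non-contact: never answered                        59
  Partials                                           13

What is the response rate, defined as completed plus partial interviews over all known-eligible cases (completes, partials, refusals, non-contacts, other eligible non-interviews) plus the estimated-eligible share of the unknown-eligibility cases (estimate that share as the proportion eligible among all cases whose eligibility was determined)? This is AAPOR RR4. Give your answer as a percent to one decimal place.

30.6%

Refused = 27 + 80 = 107
No answer / not reached = 59 + 33 = 92
Undetermined eligibility = 75 + 6 = 81
Screened out, ineligible = 44 + 33 = 77
Numerator = 115 + 13 = 128
Eligible (known) = 115 + 13 + 107 + 92 + 25 = 352
e = 352 / (352 + 77) = 352 / 429 = 0.8205
e × U = 0.8205 × 81 = 66.46
Denominator = 352 + 66.46 = 418.46
RR4 = 128 / 418.46 = 0.3059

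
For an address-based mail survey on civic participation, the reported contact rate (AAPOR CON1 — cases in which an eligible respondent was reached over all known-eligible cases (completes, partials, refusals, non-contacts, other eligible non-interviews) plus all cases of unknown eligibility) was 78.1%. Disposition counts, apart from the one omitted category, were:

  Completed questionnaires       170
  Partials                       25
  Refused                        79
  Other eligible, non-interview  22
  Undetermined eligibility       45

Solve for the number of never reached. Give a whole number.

Num = 170 + 25 + 79 + 22 = 296
CON1 = 296 / D = 0.781
D = 296 / 0.781 = 379.0
Other denominator terms total 341
never reached = 379.0 − 341 ≈ 38

38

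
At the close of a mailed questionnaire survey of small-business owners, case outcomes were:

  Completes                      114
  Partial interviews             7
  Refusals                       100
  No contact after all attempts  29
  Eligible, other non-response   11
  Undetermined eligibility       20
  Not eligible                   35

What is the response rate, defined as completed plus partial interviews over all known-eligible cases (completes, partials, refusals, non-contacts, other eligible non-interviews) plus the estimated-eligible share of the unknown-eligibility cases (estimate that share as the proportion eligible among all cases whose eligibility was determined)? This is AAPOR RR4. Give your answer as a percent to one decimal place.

43.4%

Numerator → 114 + 7 = 121
Eligible (known) → 114 + 7 + 100 + 29 + 11 = 261
e = 261 / (261 + 35) = 261 / 296 = 0.8818
Eligible share of unknowns → 0.8818 × 20 = 17.64
Base → 261 + 17.64 = 278.64
RR4 = 121 / 278.64 = 0.4343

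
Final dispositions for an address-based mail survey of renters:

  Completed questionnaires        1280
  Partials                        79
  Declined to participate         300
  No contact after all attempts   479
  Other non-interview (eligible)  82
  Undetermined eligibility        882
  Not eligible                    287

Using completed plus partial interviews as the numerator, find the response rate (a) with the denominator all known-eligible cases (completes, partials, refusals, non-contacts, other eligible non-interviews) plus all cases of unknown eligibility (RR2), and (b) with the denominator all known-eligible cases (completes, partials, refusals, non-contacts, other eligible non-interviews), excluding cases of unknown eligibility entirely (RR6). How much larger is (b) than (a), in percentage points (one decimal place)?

17.4

Numerator: 1280 + 79 = 1359
Base: 1280 + 79 + 300 + 479 + 82 + 882 = 3102
RR2 = 1359 / 3102 = 0.4381
Base: 1280 + 79 + 300 + 479 + 82 = 2220
RR6 = 1359 / 2220 = 0.6122
Difference = 61.22 − 43.81 = 17.41 percentage points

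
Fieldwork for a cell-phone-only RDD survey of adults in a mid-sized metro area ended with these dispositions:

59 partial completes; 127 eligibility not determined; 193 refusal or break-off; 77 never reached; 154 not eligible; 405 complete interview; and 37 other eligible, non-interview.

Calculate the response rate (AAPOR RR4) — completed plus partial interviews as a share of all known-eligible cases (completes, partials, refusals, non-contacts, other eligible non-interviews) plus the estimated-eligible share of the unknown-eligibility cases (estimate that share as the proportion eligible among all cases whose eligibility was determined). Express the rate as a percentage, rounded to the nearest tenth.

Num → 405 + 59 = 464
Determined eligible → 405 + 59 + 193 + 77 + 37 = 771
e = 771 / (771 + 154) = 771 / 925 = 0.8335
Estimated eligible among unknowns → 0.8335 × 127 = 105.85
Denom → 771 + 105.85 = 876.85
RR4 = 464 / 876.85 = 0.5292

52.9%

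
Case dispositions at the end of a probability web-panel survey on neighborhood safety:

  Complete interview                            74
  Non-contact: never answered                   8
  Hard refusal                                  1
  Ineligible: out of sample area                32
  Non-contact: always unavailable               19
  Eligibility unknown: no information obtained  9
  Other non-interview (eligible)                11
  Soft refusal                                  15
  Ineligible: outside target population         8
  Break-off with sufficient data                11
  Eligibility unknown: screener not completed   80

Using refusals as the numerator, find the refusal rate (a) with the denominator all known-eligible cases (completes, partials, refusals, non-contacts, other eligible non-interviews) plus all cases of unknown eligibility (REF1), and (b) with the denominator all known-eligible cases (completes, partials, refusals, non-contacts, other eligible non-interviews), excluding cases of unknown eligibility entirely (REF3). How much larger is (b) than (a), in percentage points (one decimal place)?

Refusals = 1 + 15 = 16
No contact after all attempts = 8 + 19 = 27
Undetermined eligibility = 80 + 9 = 89
Not eligible = 8 + 32 = 40
Num: 16
Denom: 74 + 11 + 16 + 27 + 11 + 89 = 228
REF1 = 16 / 228 = 0.0702
Denom: 74 + 11 + 16 + 27 + 11 = 139
REF3 = 16 / 139 = 0.1151
Difference = 11.51 − 7.02 = 4.49 percentage points

4.5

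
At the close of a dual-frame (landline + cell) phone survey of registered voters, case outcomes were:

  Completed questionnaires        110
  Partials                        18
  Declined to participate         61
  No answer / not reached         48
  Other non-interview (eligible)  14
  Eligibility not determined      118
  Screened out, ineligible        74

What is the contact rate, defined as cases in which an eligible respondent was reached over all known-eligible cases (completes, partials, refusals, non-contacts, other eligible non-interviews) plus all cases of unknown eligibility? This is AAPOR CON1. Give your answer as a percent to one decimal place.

55.0%

Numerator → 110 + 18 + 61 + 14 = 203
Denominator → 110 + 18 + 61 + 48 + 14 + 118 = 369
CON1 = 203 / 369 = 0.5501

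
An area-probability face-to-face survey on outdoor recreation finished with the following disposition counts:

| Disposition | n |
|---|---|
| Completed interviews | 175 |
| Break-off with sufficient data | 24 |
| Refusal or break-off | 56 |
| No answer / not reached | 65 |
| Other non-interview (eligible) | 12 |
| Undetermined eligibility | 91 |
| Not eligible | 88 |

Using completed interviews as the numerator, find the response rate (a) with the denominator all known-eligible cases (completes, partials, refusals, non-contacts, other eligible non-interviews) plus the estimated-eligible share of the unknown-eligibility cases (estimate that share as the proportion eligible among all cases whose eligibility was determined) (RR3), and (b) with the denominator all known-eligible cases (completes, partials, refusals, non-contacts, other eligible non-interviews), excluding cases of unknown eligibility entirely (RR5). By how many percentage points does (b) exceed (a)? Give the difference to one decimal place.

9.4

Num → 175
Eligible (known) → 175 + 24 + 56 + 65 + 12 = 332
e = 332 / (332 + 88) = 332 / 420 = 0.7905
Eligible share of unknowns → 0.7905 × 91 = 71.94
Base → 332 + 71.94 = 403.94
RR3 = 175 / 403.94 = 0.4332
Base → 175 + 24 + 56 + 65 + 12 = 332
RR5 = 175 / 332 = 0.5271
Difference = 52.71 − 43.32 = 9.39 percentage points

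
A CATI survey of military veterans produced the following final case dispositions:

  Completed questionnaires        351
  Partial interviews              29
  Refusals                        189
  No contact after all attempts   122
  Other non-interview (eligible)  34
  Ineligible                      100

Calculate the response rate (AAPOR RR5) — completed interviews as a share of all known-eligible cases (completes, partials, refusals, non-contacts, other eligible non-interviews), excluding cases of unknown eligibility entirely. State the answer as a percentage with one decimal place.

48.4%

Num = 351
Denom = 351 + 29 + 189 + 122 + 34 = 725
RR5 = 351 / 725 = 0.4841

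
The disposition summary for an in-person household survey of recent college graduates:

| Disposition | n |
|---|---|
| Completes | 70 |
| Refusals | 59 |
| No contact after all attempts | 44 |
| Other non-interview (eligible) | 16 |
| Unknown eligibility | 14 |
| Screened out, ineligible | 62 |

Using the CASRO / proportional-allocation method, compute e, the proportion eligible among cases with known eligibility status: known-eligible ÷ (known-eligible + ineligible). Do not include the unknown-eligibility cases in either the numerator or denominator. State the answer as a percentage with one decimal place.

Determined eligible = 70 + 59 + 44 + 16 = 189
e = 189 / (189 + 62) = 189 / 251 = 0.7530

75.3%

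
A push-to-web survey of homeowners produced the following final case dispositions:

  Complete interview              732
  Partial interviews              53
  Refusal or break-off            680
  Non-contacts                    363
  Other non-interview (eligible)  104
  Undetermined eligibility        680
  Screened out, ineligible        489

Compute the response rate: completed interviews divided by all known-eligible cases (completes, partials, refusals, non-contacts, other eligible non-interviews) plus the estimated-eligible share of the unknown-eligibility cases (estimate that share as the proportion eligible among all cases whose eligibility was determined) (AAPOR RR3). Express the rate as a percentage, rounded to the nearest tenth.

Top = 732
Determined eligible = 732 + 53 + 680 + 363 + 104 = 1932
e = 1932 / (1932 + 489) = 1932 / 2421 = 0.7980
Estimated eligible among unknowns = 0.7980 × 680 = 542.64
Base = 1932 + 542.64 = 2474.64
RR3 = 732 / 2474.64 = 0.2958

29.6%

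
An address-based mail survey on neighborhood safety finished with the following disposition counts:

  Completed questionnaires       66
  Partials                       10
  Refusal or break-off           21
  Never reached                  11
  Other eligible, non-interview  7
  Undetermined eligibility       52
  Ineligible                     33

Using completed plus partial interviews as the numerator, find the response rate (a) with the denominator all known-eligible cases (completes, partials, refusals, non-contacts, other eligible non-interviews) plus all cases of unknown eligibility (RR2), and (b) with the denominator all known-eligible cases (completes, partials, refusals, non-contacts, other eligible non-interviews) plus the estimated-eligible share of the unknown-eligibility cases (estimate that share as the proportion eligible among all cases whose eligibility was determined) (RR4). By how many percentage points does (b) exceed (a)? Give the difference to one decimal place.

Top: 66 + 10 = 76
Denominator: 66 + 10 + 21 + 11 + 7 + 52 = 167
RR2 = 76 / 167 = 0.4551
Eligible (known): 66 + 10 + 21 + 11 + 7 = 115
e = 115 / (115 + 33) = 115 / 148 = 0.7770
e × U: 0.7770 × 52 = 40.40
Denominator: 115 + 40.40 = 155.40
RR4 = 76 / 155.40 = 0.4891
Difference = 48.91 − 45.51 = 3.40 percentage points

3.4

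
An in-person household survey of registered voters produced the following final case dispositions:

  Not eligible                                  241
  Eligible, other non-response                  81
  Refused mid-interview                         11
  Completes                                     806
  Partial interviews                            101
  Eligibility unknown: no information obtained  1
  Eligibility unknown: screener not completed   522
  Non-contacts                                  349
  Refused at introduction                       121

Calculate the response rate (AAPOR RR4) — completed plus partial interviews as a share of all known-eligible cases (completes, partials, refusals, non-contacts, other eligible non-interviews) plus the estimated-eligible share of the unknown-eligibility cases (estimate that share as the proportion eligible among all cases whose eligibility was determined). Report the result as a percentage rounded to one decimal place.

47.3%

Refusal or break-off = 121 + 11 = 132
Eligibility not determined = 522 + 1 = 523
Num: 806 + 101 = 907
Eligible (known): 806 + 101 + 132 + 349 + 81 = 1469
e = 1469 / (1469 + 241) = 1469 / 1710 = 0.8591
Eligible share of unknowns: 0.8591 × 523 = 449.31
Base: 1469 + 449.31 = 1918.31
RR4 = 907 / 1918.31 = 0.4728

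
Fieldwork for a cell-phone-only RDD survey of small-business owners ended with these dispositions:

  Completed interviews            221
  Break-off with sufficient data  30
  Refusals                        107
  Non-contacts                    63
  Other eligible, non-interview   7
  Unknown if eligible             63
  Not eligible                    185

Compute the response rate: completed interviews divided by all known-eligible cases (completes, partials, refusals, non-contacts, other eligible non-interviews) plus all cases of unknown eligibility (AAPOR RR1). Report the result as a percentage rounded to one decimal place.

Num: 221
Denominator: 221 + 30 + 107 + 63 + 7 + 63 = 491
RR1 = 221 / 491 = 0.4501

45.0%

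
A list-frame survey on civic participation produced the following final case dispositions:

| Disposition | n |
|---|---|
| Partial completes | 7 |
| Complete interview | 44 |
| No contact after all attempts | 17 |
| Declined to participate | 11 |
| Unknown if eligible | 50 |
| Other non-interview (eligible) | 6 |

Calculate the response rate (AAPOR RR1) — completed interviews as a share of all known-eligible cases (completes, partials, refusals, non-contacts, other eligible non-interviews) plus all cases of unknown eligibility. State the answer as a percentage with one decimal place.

32.6%

Num: 44
Base: 44 + 7 + 11 + 17 + 6 + 50 = 135
RR1 = 44 / 135 = 0.3259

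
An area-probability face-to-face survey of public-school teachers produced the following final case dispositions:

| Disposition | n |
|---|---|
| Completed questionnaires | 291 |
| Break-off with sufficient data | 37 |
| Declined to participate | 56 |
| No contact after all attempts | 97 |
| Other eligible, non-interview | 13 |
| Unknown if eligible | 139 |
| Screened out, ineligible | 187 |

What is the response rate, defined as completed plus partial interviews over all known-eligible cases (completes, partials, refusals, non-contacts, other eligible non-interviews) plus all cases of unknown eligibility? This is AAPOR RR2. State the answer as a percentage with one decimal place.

Num: 291 + 37 = 328
Base: 291 + 37 + 56 + 97 + 13 + 139 = 633
RR2 = 328 / 633 = 0.5182

51.8%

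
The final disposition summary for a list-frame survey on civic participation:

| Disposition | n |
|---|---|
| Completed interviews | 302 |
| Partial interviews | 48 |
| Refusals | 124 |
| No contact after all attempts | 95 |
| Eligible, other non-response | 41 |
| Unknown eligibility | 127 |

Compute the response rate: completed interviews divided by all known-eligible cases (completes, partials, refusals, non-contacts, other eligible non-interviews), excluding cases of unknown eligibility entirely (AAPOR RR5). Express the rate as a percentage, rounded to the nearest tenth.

Num → 302
Denominator → 302 + 48 + 124 + 95 + 41 = 610
RR5 = 302 / 610 = 0.4951

49.5%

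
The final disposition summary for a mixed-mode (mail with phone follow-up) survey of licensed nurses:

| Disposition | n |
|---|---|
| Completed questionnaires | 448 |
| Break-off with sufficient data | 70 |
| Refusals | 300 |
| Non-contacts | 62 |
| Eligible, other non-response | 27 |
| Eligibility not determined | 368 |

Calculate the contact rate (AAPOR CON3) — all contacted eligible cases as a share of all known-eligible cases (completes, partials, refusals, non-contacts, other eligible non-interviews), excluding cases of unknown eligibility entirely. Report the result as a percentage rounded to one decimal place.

93.2%

Num = 448 + 70 + 300 + 27 = 845
Denom = 448 + 70 + 300 + 62 + 27 = 907
CON3 = 845 / 907 = 0.9316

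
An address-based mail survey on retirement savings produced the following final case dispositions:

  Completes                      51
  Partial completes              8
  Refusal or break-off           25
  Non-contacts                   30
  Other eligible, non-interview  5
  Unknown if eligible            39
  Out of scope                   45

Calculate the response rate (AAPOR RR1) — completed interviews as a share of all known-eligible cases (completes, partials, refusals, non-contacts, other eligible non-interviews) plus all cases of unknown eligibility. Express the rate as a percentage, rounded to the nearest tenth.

32.3%

Top → 51
Base → 51 + 8 + 25 + 30 + 5 + 39 = 158
RR1 = 51 / 158 = 0.3228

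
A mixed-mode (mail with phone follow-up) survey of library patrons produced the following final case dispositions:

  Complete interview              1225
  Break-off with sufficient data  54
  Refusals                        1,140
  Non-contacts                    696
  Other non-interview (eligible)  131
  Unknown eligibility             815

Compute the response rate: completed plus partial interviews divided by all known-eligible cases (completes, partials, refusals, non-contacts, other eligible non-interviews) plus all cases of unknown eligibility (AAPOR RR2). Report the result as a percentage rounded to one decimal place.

Numerator: 1225 + 54 = 1279
Base: 1225 + 54 + 1140 + 696 + 131 + 815 = 4061
RR2 = 1279 / 4061 = 0.3149

31.5%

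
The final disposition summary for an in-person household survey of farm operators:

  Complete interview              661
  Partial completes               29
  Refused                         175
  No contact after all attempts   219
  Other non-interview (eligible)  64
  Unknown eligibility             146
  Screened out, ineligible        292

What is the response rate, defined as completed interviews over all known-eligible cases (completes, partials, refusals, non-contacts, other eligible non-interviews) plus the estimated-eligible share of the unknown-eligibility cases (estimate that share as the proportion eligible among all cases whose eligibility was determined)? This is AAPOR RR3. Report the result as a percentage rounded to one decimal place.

Top: 661
Known eligible: 661 + 29 + 175 + 219 + 64 = 1148
e = 1148 / (1148 + 292) = 1148 / 1440 = 0.7972
Eligible share of unknowns: 0.7972 × 146 = 116.39
Denominator: 1148 + 116.39 = 1264.39
RR3 = 661 / 1264.39 = 0.5228

52.3%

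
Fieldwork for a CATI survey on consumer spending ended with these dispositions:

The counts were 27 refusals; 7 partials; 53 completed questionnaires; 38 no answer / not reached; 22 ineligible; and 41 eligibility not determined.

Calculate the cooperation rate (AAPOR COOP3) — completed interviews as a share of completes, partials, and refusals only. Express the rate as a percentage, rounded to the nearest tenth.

60.9%

Numerator → 53
Denominator → 53 + 7 + 27 = 87
COOP3 = 53 / 87 = 0.6092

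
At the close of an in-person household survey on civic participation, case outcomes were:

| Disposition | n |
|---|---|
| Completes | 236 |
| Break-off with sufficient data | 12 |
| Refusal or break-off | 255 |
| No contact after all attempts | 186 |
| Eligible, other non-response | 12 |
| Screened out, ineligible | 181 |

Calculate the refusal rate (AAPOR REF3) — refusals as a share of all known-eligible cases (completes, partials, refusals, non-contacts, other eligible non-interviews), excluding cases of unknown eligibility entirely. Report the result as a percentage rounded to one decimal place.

Numerator: 255
Denominator: 236 + 12 + 255 + 186 + 12 = 701
REF3 = 255 / 701 = 0.3638

36.4%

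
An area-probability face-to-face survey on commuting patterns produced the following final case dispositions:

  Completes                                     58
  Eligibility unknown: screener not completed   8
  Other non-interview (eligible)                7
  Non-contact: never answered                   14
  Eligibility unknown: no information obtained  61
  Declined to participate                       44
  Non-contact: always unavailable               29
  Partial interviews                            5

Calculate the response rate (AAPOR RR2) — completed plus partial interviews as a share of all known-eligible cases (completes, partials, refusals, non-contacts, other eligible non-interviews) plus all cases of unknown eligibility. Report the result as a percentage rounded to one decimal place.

No answer / not reached = 14 + 29 = 43
Unknown if eligible = 8 + 61 = 69
Numerator: 58 + 5 = 63
Base: 58 + 5 + 44 + 43 + 7 + 69 = 226
RR2 = 63 / 226 = 0.2788

27.9%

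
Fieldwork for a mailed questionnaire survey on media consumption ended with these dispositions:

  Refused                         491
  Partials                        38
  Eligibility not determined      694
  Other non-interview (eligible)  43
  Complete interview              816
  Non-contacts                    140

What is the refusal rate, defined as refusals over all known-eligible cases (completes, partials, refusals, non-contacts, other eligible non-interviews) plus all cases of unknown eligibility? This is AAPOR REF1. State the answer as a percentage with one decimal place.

Num → 491
Base → 816 + 38 + 491 + 140 + 43 + 694 = 2222
REF1 = 491 / 2222 = 0.2210

22.1%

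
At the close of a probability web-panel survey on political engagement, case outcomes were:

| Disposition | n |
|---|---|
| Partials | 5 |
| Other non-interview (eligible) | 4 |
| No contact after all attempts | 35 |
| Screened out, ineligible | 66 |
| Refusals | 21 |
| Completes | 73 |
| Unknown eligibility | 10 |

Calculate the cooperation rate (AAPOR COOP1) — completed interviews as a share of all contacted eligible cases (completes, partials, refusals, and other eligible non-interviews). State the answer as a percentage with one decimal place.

70.9%

Num → 73
Denom → 73 + 5 + 21 + 4 = 103
COOP1 = 73 / 103 = 0.7087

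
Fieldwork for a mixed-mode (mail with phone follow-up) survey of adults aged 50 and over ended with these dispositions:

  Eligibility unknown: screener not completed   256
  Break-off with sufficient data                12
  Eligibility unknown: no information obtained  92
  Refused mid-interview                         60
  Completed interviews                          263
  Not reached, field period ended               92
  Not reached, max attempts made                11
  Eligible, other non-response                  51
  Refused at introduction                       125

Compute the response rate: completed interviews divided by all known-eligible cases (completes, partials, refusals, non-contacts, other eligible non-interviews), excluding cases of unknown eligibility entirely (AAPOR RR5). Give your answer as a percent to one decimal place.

Refusals = 125 + 60 = 185
No answer / not reached = 92 + 11 = 103
Eligibility not determined = 256 + 92 = 348
Top = 263
Base = 263 + 12 + 185 + 103 + 51 = 614
RR5 = 263 / 614 = 0.4283

42.8%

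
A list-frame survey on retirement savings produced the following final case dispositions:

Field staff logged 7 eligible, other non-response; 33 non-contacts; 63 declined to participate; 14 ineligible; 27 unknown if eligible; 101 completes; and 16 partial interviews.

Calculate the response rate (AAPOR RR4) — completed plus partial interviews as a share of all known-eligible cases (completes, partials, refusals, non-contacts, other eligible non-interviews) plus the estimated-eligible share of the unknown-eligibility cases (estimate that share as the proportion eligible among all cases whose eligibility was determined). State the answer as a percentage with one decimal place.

Num: 101 + 16 = 117
Known eligible: 101 + 16 + 63 + 33 + 7 = 220
e = 220 / (220 + 14) = 220 / 234 = 0.9402
Estimated eligible among unknowns: 0.9402 × 27 = 25.39
Denom: 220 + 25.39 = 245.39
RR4 = 117 / 245.39 = 0.4768

47.7%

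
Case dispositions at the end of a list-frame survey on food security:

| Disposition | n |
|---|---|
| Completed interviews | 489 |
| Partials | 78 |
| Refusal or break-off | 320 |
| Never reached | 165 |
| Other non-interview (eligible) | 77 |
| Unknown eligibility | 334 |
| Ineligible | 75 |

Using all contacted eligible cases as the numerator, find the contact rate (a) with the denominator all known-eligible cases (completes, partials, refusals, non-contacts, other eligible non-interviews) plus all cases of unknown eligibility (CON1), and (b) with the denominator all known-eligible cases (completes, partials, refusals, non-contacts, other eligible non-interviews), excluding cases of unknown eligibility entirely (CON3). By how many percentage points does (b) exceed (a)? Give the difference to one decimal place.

Num = 489 + 78 + 320 + 77 = 964
Base = 489 + 78 + 320 + 165 + 77 + 334 = 1463
CON1 = 964 / 1463 = 0.6589
Base = 489 + 78 + 320 + 165 + 77 = 1129
CON3 = 964 / 1129 = 0.8539
Difference = 85.39 − 65.89 = 19.50 percentage points

19.5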